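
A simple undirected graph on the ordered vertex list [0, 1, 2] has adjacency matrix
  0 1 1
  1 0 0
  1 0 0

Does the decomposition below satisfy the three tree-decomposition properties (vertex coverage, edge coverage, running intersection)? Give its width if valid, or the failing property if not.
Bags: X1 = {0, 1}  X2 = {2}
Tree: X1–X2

No — edge (0,2) lies in no bag.

A tree decomposition must satisfy three properties: every vertex lies in some bag; for every edge, both endpoints lie together in some bag; and for every vertex, the bags containing it form a connected subtree. Here edge (0,2) lies in no bag, so the decomposition is invalid.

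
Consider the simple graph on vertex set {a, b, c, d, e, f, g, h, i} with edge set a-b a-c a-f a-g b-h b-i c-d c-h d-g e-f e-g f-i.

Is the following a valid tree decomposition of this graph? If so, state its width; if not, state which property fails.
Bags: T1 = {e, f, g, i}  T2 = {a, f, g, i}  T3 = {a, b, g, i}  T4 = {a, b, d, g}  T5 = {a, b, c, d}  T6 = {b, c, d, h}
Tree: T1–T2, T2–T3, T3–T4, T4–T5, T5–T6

Checking the three conditions: (i) the bags cover all of {a, b, c, d, e, f, g, h, i}; (ii) for each edge, some bag contains both endpoints; (iii) the bags containing any fixed vertex form a subtree. All hold, so the decomposition is valid with width 4 − 1 = 3.

Yes; width 3.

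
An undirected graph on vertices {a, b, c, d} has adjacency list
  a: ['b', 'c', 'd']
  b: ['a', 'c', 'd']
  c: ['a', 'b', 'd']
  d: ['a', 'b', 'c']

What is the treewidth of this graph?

A width-3 tree decomposition is:
Bags: B1 = {a, b, c, d}
Tree: (single bag)
With just one bag of size 4, the width is 4 − 1 = 3, so tw(G) ≤ 3. Conversely, {a, b, c, d} is a clique of size 4, and the vertices of any clique must share a bag in every tree decomposition; so some bag has ≥ 4 vertices and tw(G) ≥ 3. Combining the bounds, tw(G) = 3.

3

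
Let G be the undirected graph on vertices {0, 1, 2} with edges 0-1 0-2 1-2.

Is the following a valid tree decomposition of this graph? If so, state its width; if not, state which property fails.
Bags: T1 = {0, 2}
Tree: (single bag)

No — vertex 1 appears in no bag.

A tree decomposition must satisfy three properties: every vertex lies in some bag; for every edge, both endpoints lie together in some bag; and for every vertex, the bags containing it form a connected subtree. Here vertex 1 appears in no bag, so the decomposition is invalid.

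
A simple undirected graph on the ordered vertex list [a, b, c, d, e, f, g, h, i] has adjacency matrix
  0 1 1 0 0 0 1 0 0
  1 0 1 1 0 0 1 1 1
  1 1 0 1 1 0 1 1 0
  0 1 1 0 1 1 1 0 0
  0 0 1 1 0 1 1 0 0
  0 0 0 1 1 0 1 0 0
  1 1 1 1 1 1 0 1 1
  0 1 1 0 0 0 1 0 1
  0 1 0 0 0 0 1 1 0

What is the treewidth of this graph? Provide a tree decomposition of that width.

Treewidth 3.
Bags: B1 = {b, g, h, i}  B2 = {b, c, g, h}  B3 = {b, c, d, g}  B4 = {c, d, e, g}  B5 = {d, e, f, g}  B6 = {a, b, c, g}
Tree: B1–B2, B2–B3, B3–B4, B4–B5, B2–B6

Each bag holds 4 vertices, so the decomposition has width 3, which upper-bounds the treewidth. Conversely, {c, d, e, g} is a clique of size 4, and the vertices of any clique must share a bag in every tree decomposition; so some bag has ≥ 4 vertices and tw(G) ≥ 3. The upper and lower bounds meet at 3, so that is the treewidth.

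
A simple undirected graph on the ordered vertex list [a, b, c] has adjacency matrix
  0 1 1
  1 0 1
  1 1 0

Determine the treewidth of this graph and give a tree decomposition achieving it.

Treewidth 2.
Bags: B1 = {a, b, c}
Tree: (single bag)

With just one bag of size 3, the width is 3 − 1 = 2, so tw(G) ≤ 2. For the lower bound, the 3 vertices {a, b, c} are pairwise adjacent, and any tree decomposition puts a clique entirely inside one bag — forcing width ≥ 2. Therefore the treewidth is 2.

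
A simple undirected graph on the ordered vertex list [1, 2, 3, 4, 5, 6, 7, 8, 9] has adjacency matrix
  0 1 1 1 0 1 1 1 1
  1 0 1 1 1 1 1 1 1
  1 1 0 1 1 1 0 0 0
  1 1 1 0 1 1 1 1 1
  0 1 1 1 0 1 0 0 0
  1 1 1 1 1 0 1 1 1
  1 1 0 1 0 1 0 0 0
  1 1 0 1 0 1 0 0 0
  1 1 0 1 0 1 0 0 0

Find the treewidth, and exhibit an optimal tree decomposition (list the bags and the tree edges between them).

Each bag holds 5 vertices, so the decomposition has width 4, which upper-bounds the treewidth. For the lower bound, the 5 vertices {1, 2, 4, 6, 8} are pairwise adjacent, and any tree decomposition puts a clique entirely inside one bag — forcing width ≥ 4. Hence tw(G) = 4 exactly.

Treewidth 4.
Bags: B1 = {2, 3, 4, 5, 6}  B2 = {1, 2, 3, 4, 6}  B3 = {1, 2, 4, 6, 7}  B4 = {1, 2, 4, 6, 8}  B5 = {1, 2, 4, 6, 9}
Tree: B1–B2, B2–B3, B3–B4, B3–B5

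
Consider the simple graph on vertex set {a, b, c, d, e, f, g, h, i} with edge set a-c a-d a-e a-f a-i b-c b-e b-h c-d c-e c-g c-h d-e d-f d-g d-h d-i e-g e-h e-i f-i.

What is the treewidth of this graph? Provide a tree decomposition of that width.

Treewidth 3.
Bags: B1 = {c, d, e, h}  B2 = {a, c, d, e}  B3 = {a, d, e, i}  B4 = {a, d, f, i}  B5 = {b, c, e, h}  B6 = {c, d, e, g}
Tree: B1–B2, B2–B3, B3–B4, B1–B5, B1–B6

Each bag holds 4 vertices, so the decomposition has width 3, which upper-bounds the treewidth. Conversely, {c, d, e, g} is a clique of size 4, and the vertices of any clique must share a bag in every tree decomposition; so some bag has ≥ 4 vertices and tw(G) ≥ 3. The upper and lower bounds meet at 3, so that is the treewidth.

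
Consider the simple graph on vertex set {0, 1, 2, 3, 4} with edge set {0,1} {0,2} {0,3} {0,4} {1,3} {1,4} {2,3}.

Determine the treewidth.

A width-2 tree decomposition is:
Bags: B1 = {0, 1, 4}  B2 = {0, 1, 3}  B3 = {0, 2, 3}
Tree: B1–B2, B2–B3
The largest bag has 3 vertices, giving width 2; this decomposition certifies tw(G) ≤ 2. Conversely, {0, 1, 3} is a clique of size 3, and the vertices of any clique must share a bag in every tree decomposition; so some bag has ≥ 3 vertices and tw(G) ≥ 2. Hence tw(G) = 2 exactly.

2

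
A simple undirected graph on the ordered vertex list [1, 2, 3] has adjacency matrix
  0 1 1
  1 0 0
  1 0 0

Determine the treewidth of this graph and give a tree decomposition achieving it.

Every bag has size at most 2, so the width is 2 − 1 = 1 and tw(G) ≤ 1. Any graph with an edge has treewidth ≥ 1, and G has the edge 2–1. Hence tw(G) = 1 exactly.

Treewidth 1.
One optimal decomposition is:
Bags: B1 = {1, 2}  B2 = {1, 3}
Tree: B1–B2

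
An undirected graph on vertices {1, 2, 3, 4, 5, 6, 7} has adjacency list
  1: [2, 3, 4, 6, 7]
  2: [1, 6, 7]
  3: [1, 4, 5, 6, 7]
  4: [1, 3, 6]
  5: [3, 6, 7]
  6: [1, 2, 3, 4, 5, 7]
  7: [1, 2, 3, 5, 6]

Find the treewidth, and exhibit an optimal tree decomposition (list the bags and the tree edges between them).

Every bag has size at most 4, so the width is 4 − 1 = 3 and tw(G) ≤ 3. Conversely, {1, 2, 6, 7} is a clique of size 4, and the vertices of any clique must share a bag in every tree decomposition; so some bag has ≥ 4 vertices and tw(G) ≥ 3. The upper and lower bounds meet at 3, so that is the treewidth.

Treewidth 3.
Bags: B1 = {1, 3, 6, 7}  B2 = {1, 2, 6, 7}  B3 = {1, 3, 4, 6}  B4 = {3, 5, 6, 7}
Tree: B1–B2, B1–B3, B1–B4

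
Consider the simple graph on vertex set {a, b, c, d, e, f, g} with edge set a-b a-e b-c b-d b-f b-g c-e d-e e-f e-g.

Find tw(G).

A width-2 tree decomposition is:
Bags: B1 = {b, d, e}  B2 = {a, b, e}  B3 = {b, e, f}  B4 = {b, c, e}  B5 = {b, e, g}
Tree: B1–B2, B2–B3, B3–B4, B4–B5
Each bag holds 3 vertices, so the decomposition has width 2, which upper-bounds the treewidth. Since e–d–b–a–e is a cycle in G, G is not acyclic. Forests are exactly the graphs of treewidth ≤ 1, so tw(G) ≥ 2. Therefore the treewidth is 2.

2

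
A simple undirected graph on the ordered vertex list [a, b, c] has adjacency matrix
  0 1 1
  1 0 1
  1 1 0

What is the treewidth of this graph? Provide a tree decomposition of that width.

Treewidth 2.
Bags: B1 = {a, b, c}
Tree: (single bag)

A single bag containing all 3 vertices is trivially a valid decomposition of width 2. Conversely, {a, b, c} is a clique of size 3, and the vertices of any clique must share a bag in every tree decomposition; so some bag has ≥ 3 vertices and tw(G) ≥ 2. Therefore the treewidth is 2.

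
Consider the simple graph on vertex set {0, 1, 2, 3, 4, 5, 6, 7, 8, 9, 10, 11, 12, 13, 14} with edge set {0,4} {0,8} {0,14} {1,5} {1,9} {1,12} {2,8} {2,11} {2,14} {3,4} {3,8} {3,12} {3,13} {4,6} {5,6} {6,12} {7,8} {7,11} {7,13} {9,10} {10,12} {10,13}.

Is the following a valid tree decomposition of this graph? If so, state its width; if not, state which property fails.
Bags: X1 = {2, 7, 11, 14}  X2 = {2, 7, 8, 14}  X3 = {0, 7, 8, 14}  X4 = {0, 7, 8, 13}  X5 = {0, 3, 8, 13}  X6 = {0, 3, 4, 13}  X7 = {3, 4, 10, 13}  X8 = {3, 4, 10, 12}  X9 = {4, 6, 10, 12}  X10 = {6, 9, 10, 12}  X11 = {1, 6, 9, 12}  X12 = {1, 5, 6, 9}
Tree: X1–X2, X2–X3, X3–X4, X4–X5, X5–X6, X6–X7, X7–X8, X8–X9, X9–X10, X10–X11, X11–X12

Every vertex of G appears in some bag (union = {0, 1, 2, 3, 4, 5, 6, 7, 8, 9, 10, 11, 12, 13, 14}); every edge is covered by a bag; and for each vertex v the set of bags containing v is connected in the bag tree. The decomposition is therefore valid. The largest bag has 4 vertices, so the width is 3.

Yes; width 3.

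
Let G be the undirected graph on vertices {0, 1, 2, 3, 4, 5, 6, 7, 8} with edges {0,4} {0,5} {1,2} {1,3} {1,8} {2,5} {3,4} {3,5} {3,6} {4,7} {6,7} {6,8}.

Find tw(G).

3

A width-3 tree decomposition is:
Bags: B1 = {0, 4, 6, 7}  B2 = {0, 3, 4, 6}  B3 = {0, 3, 5, 6}  B4 = {3, 5, 6, 8}  B5 = {1, 3, 5, 8}  B6 = {1, 2, 5, 8}
Tree: B1–B2, B2–B3, B3–B4, B4–B5, B5–B6
The largest bag has 4 vertices, giving width 3; this decomposition certifies tw(G) ≤ 3. For the lower bound: the 4 vertex sets {0,4,7}, {6}, {3}, {1,2,5,8} are disjoint, each induces a connected subgraph, and every pair is joined by at least one edge of G. Contracting each set to a single vertex therefore yields K_{4} as a minor, and since treewidth is minor-monotone, tw(G) ≥ tw(K_{4}) = 3. Hence tw(G) = 3 exactly.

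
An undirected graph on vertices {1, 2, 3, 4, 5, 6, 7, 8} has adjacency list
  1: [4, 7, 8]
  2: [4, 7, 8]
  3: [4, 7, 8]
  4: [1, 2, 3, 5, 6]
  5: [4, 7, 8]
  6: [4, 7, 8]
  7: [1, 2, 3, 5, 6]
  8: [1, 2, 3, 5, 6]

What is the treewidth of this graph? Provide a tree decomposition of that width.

The largest bag has 4 vertices, giving width 3; this decomposition certifies tw(G) ≤ 3. For the lower bound: the 4 vertex sets {6,7}, {3,4}, {8}, {5} are disjoint, each induces a connected subgraph, and every pair is joined by at least one edge of G. Contracting each set to a single vertex therefore yields K_{4} as a minor, and since treewidth is minor-monotone, tw(G) ≥ tw(K_{4}) = 3. Hence tw(G) = 3 exactly.

Treewidth 3.
Bags: B1 = {4, 6, 7, 8}  B2 = {3, 4, 7, 8}  B3 = {4, 5, 7, 8}  B4 = {1, 4, 7, 8}  B5 = {2, 4, 7, 8}
Tree: B1–B2, B2–B3, B3–B4, B4–B5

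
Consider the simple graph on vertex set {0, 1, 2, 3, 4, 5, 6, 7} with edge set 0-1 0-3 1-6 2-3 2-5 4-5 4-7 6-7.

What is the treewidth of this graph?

A width-2 tree decomposition is:
Bags: B1 = {2, 4, 5}  B2 = {2, 3, 4}  B3 = {0, 3, 4}  B4 = {0, 1, 4}  B5 = {1, 4, 6}  B6 = {4, 6, 7}
Tree: B1–B2, B2–B3, B3–B4, B4–B5, B5–B6
Each bag holds 3 vertices, so the decomposition has width 2, which upper-bounds the treewidth. Since 4–5–2–3–0–1–6–7–4 is a cycle in G, G is not acyclic. Forests are exactly the graphs of treewidth ≤ 1, so tw(G) ≥ 2. Combining the bounds, tw(G) = 2.

2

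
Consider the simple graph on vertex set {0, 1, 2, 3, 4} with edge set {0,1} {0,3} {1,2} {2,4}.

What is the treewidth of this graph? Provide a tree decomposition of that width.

Treewidth 1.
One such decomposition:
Bags: B1 = {0, 3}  B2 = {0, 1}  B3 = {1, 2}  B4 = {2, 4}
Tree: B1–B2, B2–B3, B3–B4

The largest bag has 2 vertices, giving width 1; this decomposition certifies tw(G) ≤ 1. G has an edge, so its treewidth is at least 1. Therefore the treewidth is 1.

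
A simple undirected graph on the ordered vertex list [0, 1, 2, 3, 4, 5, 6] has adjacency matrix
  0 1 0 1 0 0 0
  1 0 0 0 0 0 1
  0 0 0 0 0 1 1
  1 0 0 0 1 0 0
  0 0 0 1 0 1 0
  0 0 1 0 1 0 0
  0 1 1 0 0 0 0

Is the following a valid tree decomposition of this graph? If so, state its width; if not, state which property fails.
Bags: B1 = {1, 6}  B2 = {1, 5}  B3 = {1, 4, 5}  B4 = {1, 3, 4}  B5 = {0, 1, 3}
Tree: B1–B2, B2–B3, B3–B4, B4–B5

No — vertex 2 appears in no bag.

A tree decomposition must satisfy three properties: every vertex lies in some bag; for every edge, both endpoints lie together in some bag; and for every vertex, the bags containing it form a connected subtree. Here vertex 2 appears in no bag, so the decomposition is invalid.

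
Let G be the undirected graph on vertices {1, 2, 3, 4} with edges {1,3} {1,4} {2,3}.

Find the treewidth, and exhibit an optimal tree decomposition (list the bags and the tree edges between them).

Treewidth 1.
One optimal decomposition is:
Bags: B1 = {1, 4}  B2 = {1, 3}  B3 = {2, 3}
Tree: B1–B2, B2–B3

The largest bag has 2 vertices, giving width 1; this decomposition certifies tw(G) ≤ 1. G has an edge, so its treewidth is at least 1. Hence tw(G) = 1 exactly.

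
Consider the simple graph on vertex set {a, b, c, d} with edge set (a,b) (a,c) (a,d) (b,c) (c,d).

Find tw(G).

A width-2 tree decomposition is:
Bags: B1 = {a, c, d}  B2 = {a, b, c}
Tree: B1–B2
Every bag has size at most 3, so the width is 3 − 1 = 2 and tw(G) ≤ 2. On the other hand G contains the 3-clique {a, c, d}. A clique must lie in a single bag of any decomposition, so no decomposition can have width below 2. The upper and lower bounds meet at 2, so that is the treewidth.

2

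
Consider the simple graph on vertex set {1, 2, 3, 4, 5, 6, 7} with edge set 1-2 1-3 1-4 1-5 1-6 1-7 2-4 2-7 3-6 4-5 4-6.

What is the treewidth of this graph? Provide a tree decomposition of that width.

Every bag has size at most 3, so the width is 3 − 1 = 2 and tw(G) ≤ 2. On the other hand G contains the 3-clique {1, 3, 6}. A clique must lie in a single bag of any decomposition, so no decomposition can have width below 2. Combining the bounds, tw(G) = 2.

Treewidth 2.
One optimal decomposition is:
Bags: B1 = {1, 2, 4}  B2 = {1, 2, 7}  B3 = {1, 4, 5}  B4 = {1, 4, 6}  B5 = {1, 3, 6}
Tree: B1–B2, B1–B3, B1–B4, B4–B5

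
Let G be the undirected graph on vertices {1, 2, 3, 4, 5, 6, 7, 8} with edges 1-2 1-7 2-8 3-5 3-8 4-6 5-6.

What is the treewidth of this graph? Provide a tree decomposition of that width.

The largest bag has 2 vertices, giving width 1; this decomposition certifies tw(G) ≤ 1. Since G has at least one edge (e.g. 7–1), it is not an edgeless graph, so tw(G) ≥ 1. The upper and lower bounds meet at 1, so that is the treewidth.

Treewidth 1.
One optimal decomposition is:
Bags: B1 = {1, 7}  B2 = {1, 2}  B3 = {2, 8}  B4 = {3, 8}  B5 = {3, 5}  B6 = {5, 6}  B7 = {4, 6}
Tree: B1–B2, B2–B3, B3–B4, B4–B5, B5–B6, B6–B7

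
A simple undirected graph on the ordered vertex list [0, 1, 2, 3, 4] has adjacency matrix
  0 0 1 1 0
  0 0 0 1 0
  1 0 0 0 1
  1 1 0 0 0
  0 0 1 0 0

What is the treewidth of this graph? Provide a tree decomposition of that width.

Treewidth 1.
One optimal decomposition is:
Bags: B1 = {2, 4}  B2 = {0, 2}  B3 = {0, 3}  B4 = {1, 3}
Tree: B1–B2, B2–B3, B3–B4

The largest bag has 2 vertices, giving width 1; this decomposition certifies tw(G) ≤ 1. G has an edge, so its treewidth is at least 1. Therefore the treewidth is 1.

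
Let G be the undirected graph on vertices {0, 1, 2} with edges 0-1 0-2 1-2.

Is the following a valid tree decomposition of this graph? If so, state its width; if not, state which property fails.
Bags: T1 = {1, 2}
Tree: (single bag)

No — vertex 0 appears in no bag.

A tree decomposition must satisfy three properties: every vertex lies in some bag; for every edge, both endpoints lie together in some bag; and for every vertex, the bags containing it form a connected subtree. Here vertex 0 appears in no bag, so the decomposition is invalid.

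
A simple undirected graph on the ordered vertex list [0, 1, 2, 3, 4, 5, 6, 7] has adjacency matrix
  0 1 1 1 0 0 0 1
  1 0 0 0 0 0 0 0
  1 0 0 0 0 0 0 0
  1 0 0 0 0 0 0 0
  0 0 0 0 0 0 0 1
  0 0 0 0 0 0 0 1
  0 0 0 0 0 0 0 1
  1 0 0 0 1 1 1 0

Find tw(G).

A width-1 tree decomposition is:
Bags: B1 = {0, 3}  B2 = {0, 7}  B3 = {6, 7}  B4 = {5, 7}  B5 = {0, 1}  B6 = {0, 2}  B7 = {4, 7}
Tree: B1–B2, B2–B3, B2–B4, B2–B5, B5–B6, B2–B7
Each bag holds 2 vertices, so the decomposition has width 1, which upper-bounds the treewidth. Since G has at least one edge (e.g. 3–0), it is not an edgeless graph, so tw(G) ≥ 1. Hence tw(G) = 1 exactly.

1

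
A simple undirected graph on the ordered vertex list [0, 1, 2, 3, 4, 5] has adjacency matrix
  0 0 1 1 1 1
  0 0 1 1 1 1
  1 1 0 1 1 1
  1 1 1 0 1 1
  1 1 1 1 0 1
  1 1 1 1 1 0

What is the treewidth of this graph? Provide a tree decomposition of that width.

Treewidth 4.
One such decomposition:
Bags: B1 = {1, 2, 3, 4, 5}  B2 = {0, 2, 3, 4, 5}
Tree: B1–B2

Every bag has size at most 5, so the width is 5 − 1 = 4 and tw(G) ≤ 4. For the lower bound, the 5 vertices {0, 2, 3, 4, 5} are pairwise adjacent, and any tree decomposition puts a clique entirely inside one bag — forcing width ≥ 4. Hence tw(G) = 4 exactly.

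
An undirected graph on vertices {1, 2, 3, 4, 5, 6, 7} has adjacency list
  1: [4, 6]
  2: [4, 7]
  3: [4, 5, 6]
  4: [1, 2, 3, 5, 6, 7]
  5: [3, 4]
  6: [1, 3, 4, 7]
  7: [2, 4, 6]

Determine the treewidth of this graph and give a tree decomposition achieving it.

The largest bag has 3 vertices, giving width 2; this decomposition certifies tw(G) ≤ 2. For the lower bound, the 3 vertices {2, 4, 7} are pairwise adjacent, and any tree decomposition puts a clique entirely inside one bag — forcing width ≥ 2. Hence tw(G) = 2 exactly.

Treewidth 2.
One such decomposition:
Bags: B1 = {4, 6, 7}  B2 = {2, 4, 7}  B3 = {1, 4, 6}  B4 = {3, 4, 6}  B5 = {3, 4, 5}
Tree: B1–B2, B1–B3, B3–B4, B4–B5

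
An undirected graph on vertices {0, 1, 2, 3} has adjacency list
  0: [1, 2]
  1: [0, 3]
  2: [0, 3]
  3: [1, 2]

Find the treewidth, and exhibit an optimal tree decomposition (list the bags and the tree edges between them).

The largest bag has 3 vertices, giving width 2; this decomposition certifies tw(G) ≤ 2. For the lower bound, G contains the cycle 1–0–2–3–1, so G is not a forest; only forests have treewidth ≤ 1, hence tw(G) ≥ 2. Hence tw(G) = 2 exactly.

Treewidth 2.
One optimal decomposition is:
Bags: B1 = {0, 1, 2}  B2 = {1, 2, 3}
Tree: B1–B2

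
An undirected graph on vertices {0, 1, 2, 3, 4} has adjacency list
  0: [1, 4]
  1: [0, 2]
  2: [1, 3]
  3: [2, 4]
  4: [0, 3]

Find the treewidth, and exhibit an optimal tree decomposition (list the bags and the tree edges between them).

Treewidth 2.
One such decomposition:
Bags: B1 = {0, 1, 4}  B2 = {1, 3, 4}  B3 = {1, 2, 3}
Tree: B1–B2, B2–B3

The largest bag has 3 vertices, giving width 2; this decomposition certifies tw(G) ≤ 2. The edges 1–0–4–3–2–1 form a cycle, so G is not a tree and its treewidth is at least 2. Hence tw(G) = 2 exactly.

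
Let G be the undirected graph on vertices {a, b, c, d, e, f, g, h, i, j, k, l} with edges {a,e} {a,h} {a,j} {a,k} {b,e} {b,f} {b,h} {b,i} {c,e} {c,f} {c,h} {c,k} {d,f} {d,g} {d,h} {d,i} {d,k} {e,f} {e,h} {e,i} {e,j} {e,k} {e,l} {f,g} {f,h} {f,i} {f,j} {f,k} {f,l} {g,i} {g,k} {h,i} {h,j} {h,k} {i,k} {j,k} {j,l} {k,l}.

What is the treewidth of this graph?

4

A width-4 tree decomposition is:
Bags: B1 = {e, f, h, i, k}  B2 = {e, f, h, j, k}  B3 = {d, f, h, i, k}  B4 = {c, e, f, h, k}  B5 = {e, f, j, k, l}  B6 = {b, e, f, h, i}  B7 = {d, f, g, i, k}  B8 = {a, e, h, j, k}
Tree: B1–B2, B1–B3, B2–B4, B2–B5, B1–B6, B3–B7, B2–B8
Each bag holds 5 vertices, so the decomposition has width 4, which upper-bounds the treewidth. On the other hand G contains the 5-clique {a, e, h, j, k}. A clique must lie in a single bag of any decomposition, so no decomposition can have width below 4. Combining the bounds, tw(G) = 4.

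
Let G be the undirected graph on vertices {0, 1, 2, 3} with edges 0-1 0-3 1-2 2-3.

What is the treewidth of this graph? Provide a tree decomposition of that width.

Each bag holds 3 vertices, so the decomposition has width 2, which upper-bounds the treewidth. For the lower bound, G contains the cycle 3–2–1–0–3, so G is not a forest; only forests have treewidth ≤ 1, hence tw(G) ≥ 2. Combining the bounds, tw(G) = 2.

Treewidth 2.
One optimal decomposition is:
Bags: B1 = {1, 2, 3}  B2 = {0, 1, 3}
Tree: B1–B2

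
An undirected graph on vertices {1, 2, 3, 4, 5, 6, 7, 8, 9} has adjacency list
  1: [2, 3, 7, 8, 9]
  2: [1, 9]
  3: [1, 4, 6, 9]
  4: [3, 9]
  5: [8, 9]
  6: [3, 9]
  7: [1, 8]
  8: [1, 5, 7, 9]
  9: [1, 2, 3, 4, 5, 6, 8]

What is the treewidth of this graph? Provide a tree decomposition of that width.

Each bag holds 3 vertices, so the decomposition has width 2, which upper-bounds the treewidth. On the other hand G contains the 3-clique {1, 8, 9}. A clique must lie in a single bag of any decomposition, so no decomposition can have width below 2. Therefore the treewidth is 2.

Treewidth 2.
One such decomposition:
Bags: B1 = {1, 2, 9}  B2 = {1, 8, 9}  B3 = {1, 3, 9}  B4 = {5, 8, 9}  B5 = {1, 7, 8}  B6 = {3, 6, 9}  B7 = {3, 4, 9}
Tree: B1–B2, B1–B3, B2–B4, B2–B5, B3–B6, B6–B7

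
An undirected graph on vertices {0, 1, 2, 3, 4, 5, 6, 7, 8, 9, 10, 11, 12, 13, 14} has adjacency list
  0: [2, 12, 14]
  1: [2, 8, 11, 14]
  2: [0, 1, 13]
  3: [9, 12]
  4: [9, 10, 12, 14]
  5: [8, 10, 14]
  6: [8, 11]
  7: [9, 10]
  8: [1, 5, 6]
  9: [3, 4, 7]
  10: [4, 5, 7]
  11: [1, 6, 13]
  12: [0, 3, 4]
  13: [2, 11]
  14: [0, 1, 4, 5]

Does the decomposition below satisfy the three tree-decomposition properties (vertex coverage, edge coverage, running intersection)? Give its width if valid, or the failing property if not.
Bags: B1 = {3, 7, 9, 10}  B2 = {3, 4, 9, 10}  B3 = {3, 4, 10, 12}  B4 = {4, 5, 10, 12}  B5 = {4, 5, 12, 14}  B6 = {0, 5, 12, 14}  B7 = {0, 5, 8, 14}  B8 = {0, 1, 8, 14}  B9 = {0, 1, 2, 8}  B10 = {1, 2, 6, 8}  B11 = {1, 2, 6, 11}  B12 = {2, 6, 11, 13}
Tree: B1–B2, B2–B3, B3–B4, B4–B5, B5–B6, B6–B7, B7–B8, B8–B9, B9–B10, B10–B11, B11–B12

Yes; width 3.

Every vertex of G appears in some bag (union = {0, 1, 2, 3, 4, 5, 6, 7, 8, 9, 10, 11, 12, 13, 14}); every edge is covered by a bag; and for each vertex v the set of bags containing v is connected in the bag tree. The decomposition is therefore valid. The largest bag has 4 vertices, so the width is 3.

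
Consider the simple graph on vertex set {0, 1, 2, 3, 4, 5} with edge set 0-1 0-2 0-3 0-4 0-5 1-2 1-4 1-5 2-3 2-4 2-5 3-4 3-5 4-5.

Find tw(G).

4

A width-4 tree decomposition is:
Bags: B1 = {0, 2, 3, 4, 5}  B2 = {0, 1, 2, 4, 5}
Tree: B1–B2
Every bag has size at most 5, so the width is 5 − 1 = 4 and tw(G) ≤ 4. On the other hand G contains the 5-clique {0, 1, 2, 4, 5}. A clique must lie in a single bag of any decomposition, so no decomposition can have width below 4. Combining the bounds, tw(G) = 4.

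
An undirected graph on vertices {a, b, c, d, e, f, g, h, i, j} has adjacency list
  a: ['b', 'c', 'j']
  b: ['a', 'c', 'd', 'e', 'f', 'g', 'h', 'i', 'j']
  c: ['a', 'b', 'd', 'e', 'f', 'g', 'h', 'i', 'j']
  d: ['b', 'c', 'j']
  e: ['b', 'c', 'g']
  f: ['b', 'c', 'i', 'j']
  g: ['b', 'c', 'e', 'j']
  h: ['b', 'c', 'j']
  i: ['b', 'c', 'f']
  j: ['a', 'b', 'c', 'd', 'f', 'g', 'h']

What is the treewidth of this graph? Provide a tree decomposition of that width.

Each bag holds 4 vertices, so the decomposition has width 3, which upper-bounds the treewidth. For the lower bound, the 4 vertices {b, c, d, j} are pairwise adjacent, and any tree decomposition puts a clique entirely inside one bag — forcing width ≥ 3. Hence tw(G) = 3 exactly.

Treewidth 3.
One such decomposition:
Bags: B1 = {b, c, h, j}  B2 = {b, c, f, j}  B3 = {b, c, d, j}  B4 = {a, b, c, j}  B5 = {b, c, g, j}  B6 = {b, c, e, g}  B7 = {b, c, f, i}
Tree: B1–B2, B1–B3, B1–B4, B1–B5, B5–B6, B2–B7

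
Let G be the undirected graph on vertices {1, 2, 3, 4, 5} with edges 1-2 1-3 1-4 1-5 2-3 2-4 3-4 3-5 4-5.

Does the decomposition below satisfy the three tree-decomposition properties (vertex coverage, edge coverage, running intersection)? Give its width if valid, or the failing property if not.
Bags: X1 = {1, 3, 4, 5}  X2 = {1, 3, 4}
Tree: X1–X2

A tree decomposition must satisfy three properties: every vertex lies in some bag; for every edge, both endpoints lie together in some bag; and for every vertex, the bags containing it form a connected subtree. Here vertex 2 appears in no bag, so the decomposition is invalid.

No — vertex 2 appears in no bag.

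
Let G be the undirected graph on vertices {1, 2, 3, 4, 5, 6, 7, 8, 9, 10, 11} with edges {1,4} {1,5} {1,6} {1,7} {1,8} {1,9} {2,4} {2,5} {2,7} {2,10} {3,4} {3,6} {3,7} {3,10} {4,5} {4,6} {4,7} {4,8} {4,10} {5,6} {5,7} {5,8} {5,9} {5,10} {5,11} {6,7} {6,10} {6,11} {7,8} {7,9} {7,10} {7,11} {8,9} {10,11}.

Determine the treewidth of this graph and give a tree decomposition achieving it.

Each bag holds 5 vertices, so the decomposition has width 4, which upper-bounds the treewidth. Conversely, {3, 4, 6, 7, 10} is a clique of size 5, and the vertices of any clique must share a bag in every tree decomposition; so some bag has ≥ 5 vertices and tw(G) ≥ 4. Therefore the treewidth is 4.

Treewidth 4.
One such decomposition:
Bags: B1 = {3, 4, 6, 7, 10}  B2 = {4, 5, 6, 7, 10}  B3 = {1, 4, 5, 6, 7}  B4 = {5, 6, 7, 10, 11}  B5 = {1, 4, 5, 7, 8}  B6 = {2, 4, 5, 7, 10}  B7 = {1, 5, 7, 8, 9}
Tree: B1–B2, B2–B3, B2–B4, B3–B5, B2–B6, B5–B7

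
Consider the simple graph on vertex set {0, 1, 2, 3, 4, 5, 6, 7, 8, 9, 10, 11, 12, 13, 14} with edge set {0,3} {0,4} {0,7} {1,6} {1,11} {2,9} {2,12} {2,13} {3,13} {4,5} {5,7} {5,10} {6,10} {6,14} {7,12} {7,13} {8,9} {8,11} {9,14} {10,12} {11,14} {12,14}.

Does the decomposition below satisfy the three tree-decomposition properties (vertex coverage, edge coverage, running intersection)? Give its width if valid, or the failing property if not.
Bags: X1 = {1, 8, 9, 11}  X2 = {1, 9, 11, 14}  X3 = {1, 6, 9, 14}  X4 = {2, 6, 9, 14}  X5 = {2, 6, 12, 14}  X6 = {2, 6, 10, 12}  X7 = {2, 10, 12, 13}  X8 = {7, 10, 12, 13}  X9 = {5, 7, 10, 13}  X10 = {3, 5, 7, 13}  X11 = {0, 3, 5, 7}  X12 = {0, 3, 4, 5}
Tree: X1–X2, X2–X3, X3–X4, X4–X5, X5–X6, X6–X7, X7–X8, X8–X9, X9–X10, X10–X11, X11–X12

Every vertex of G appears in some bag (union = {0, 1, 2, 3, 4, 5, 6, 7, 8, 9, 10, 11, 12, 13, 14}); every edge is covered by a bag; and for each vertex v the set of bags containing v is connected in the bag tree. The decomposition is therefore valid. The largest bag has 4 vertices, so the width is 3.

Yes; width 3.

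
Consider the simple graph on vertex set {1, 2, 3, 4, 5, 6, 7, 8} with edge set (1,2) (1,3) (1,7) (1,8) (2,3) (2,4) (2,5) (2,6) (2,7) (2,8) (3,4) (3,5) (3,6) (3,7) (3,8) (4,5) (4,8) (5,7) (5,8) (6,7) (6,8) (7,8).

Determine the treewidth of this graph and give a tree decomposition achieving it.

The largest bag has 5 vertices, giving width 4; this decomposition certifies tw(G) ≤ 4. Conversely, {2, 3, 4, 5, 8} is a clique of size 5, and the vertices of any clique must share a bag in every tree decomposition; so some bag has ≥ 5 vertices and tw(G) ≥ 4. Combining the bounds, tw(G) = 4.

Treewidth 4.
One optimal decomposition is:
Bags: B1 = {2, 3, 5, 7, 8}  B2 = {1, 2, 3, 7, 8}  B3 = {2, 3, 4, 5, 8}  B4 = {2, 3, 6, 7, 8}
Tree: B1–B2, B1–B3, B2–B4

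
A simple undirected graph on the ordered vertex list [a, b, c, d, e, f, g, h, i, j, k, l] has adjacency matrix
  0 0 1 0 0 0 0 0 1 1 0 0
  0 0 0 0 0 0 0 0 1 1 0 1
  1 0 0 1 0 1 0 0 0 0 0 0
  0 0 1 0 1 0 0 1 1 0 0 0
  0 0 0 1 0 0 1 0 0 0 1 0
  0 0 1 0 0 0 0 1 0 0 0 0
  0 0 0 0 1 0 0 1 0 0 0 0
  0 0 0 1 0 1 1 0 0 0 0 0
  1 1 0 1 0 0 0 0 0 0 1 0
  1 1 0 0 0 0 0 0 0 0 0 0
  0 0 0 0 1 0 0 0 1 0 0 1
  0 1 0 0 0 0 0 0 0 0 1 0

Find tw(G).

3

A width-3 tree decomposition is:
Bags: B1 = {c, f, g, h}  B2 = {c, d, g, h}  B3 = {c, d, e, g}  B4 = {a, c, d, e}  B5 = {a, d, e, i}  B6 = {a, e, i, k}  B7 = {a, i, j, k}  B8 = {b, i, j, k}  B9 = {b, j, k, l}
Tree: B1–B2, B2–B3, B3–B4, B4–B5, B5–B6, B6–B7, B7–B8, B8–B9
Each bag holds 4 vertices, so the decomposition has width 3, which upper-bounds the treewidth. For the lower bound: the 4 vertex sets {f,g,h}, {c}, {d}, {a,e,i,k} are disjoint, each induces a connected subgraph, and every pair is joined by at least one edge of G. Contracting each set to a single vertex therefore yields K_{4} as a minor, and since treewidth is minor-monotone, tw(G) ≥ tw(K_{4}) = 3. The upper and lower bounds meet at 3, so that is the treewidth.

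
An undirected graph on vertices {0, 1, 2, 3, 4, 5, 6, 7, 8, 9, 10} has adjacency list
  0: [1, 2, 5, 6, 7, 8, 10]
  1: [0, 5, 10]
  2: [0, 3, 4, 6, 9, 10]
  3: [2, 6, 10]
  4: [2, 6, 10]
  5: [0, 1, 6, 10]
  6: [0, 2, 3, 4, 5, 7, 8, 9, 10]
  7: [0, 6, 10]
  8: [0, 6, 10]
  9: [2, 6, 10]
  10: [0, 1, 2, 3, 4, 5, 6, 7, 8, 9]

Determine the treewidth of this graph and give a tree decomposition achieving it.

The largest bag has 4 vertices, giving width 3; this decomposition certifies tw(G) ≤ 3. Conversely, {0, 1, 5, 10} is a clique of size 4, and the vertices of any clique must share a bag in every tree decomposition; so some bag has ≥ 4 vertices and tw(G) ≥ 3. Therefore the treewidth is 3.

Treewidth 3.
Bags: B1 = {2, 4, 6, 10}  B2 = {2, 6, 9, 10}  B3 = {0, 2, 6, 10}  B4 = {0, 5, 6, 10}  B5 = {0, 6, 8, 10}  B6 = {0, 6, 7, 10}  B7 = {2, 3, 6, 10}  B8 = {0, 1, 5, 10}
Tree: B1–B2, B1–B3, B3–B4, B3–B5, B5–B6, B2–B7, B4–B8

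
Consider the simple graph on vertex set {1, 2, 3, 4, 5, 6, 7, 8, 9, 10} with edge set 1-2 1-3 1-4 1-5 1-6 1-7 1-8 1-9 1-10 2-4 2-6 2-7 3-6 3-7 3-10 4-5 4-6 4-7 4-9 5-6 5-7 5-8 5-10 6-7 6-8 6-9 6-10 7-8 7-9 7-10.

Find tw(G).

4

A width-4 tree decomposition is:
Bags: B1 = {1, 5, 6, 7, 8}  B2 = {1, 5, 6, 7, 10}  B3 = {1, 4, 5, 6, 7}  B4 = {1, 4, 6, 7, 9}  B5 = {1, 3, 6, 7, 10}  B6 = {1, 2, 4, 6, 7}
Tree: B1–B2, B2–B3, B3–B4, B2–B5, B3–B6
The largest bag has 5 vertices, giving width 4; this decomposition certifies tw(G) ≤ 4. Conversely, {1, 5, 6, 7, 8} is a clique of size 5, and the vertices of any clique must share a bag in every tree decomposition; so some bag has ≥ 5 vertices and tw(G) ≥ 4. The upper and lower bounds meet at 4, so that is the treewidth.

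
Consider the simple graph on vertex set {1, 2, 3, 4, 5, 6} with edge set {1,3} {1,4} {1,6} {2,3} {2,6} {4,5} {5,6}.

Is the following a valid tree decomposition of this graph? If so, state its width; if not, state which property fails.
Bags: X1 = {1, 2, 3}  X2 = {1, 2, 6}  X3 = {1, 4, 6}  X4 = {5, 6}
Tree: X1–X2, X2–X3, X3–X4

No — edge (4,5) lies in no bag.

A tree decomposition must satisfy three properties: every vertex lies in some bag; for every edge, both endpoints lie together in some bag; and for every vertex, the bags containing it form a connected subtree. Here edge (4,5) lies in no bag, so the decomposition is invalid.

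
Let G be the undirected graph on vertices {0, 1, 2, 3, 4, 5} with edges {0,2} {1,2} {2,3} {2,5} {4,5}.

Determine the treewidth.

1

A width-1 tree decomposition is:
Bags: B1 = {2, 5}  B2 = {4, 5}  B3 = {2, 3}  B4 = {1, 2}  B5 = {0, 2}
Tree: B1–B2, B1–B3, B3–B4, B1–B5
The largest bag has 2 vertices, giving width 1; this decomposition certifies tw(G) ≤ 1. Since G has at least one edge (e.g. 5–2), it is not an edgeless graph, so tw(G) ≥ 1. Therefore the treewidth is 1.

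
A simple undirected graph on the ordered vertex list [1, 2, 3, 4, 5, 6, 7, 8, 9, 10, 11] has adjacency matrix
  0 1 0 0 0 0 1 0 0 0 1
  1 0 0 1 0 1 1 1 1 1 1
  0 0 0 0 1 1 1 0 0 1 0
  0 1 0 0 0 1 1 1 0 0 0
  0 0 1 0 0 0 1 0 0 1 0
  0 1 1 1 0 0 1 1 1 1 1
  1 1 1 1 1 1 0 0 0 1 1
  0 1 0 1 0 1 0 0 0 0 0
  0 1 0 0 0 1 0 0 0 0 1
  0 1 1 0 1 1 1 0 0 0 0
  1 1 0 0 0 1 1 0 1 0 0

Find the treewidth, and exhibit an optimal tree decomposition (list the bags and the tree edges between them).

Treewidth 3.
Bags: B1 = {2, 6, 7, 11}  B2 = {2, 6, 7, 10}  B3 = {2, 4, 6, 7}  B4 = {3, 6, 7, 10}  B5 = {2, 6, 9, 11}  B6 = {3, 5, 7, 10}  B7 = {1, 2, 7, 11}  B8 = {2, 4, 6, 8}
Tree: B1–B2, B2–B3, B2–B4, B1–B5, B4–B6, B1–B7, B3–B8

Each bag holds 4 vertices, so the decomposition has width 3, which upper-bounds the treewidth. For the lower bound, the 4 vertices {1, 2, 7, 11} are pairwise adjacent, and any tree decomposition puts a clique entirely inside one bag — forcing width ≥ 3. The upper and lower bounds meet at 3, so that is the treewidth.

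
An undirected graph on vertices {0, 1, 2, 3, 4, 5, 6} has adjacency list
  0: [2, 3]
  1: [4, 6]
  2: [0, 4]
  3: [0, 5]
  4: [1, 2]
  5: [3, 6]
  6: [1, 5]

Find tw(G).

A width-2 tree decomposition is:
Bags: B1 = {3, 5, 6}  B2 = {1, 3, 6}  B3 = {1, 3, 4}  B4 = {2, 3, 4}  B5 = {0, 2, 3}
Tree: B1–B2, B2–B3, B3–B4, B4–B5
Every bag has size at most 3, so the width is 3 − 1 = 2 and tw(G) ≤ 2. For the lower bound, G contains the cycle 3–5–6–1–4–2–0–3, so G is not a forest; only forests have treewidth ≤ 1, hence tw(G) ≥ 2. Combining the bounds, tw(G) = 2.

2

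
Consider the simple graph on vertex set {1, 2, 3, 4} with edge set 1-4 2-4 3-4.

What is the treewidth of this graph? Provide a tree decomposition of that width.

Treewidth 1.
Bags: B1 = {3, 4}  B2 = {1, 4}  B3 = {2, 4}
Tree: B1–B2, B2–B3

Every bag has size at most 2, so the width is 2 − 1 = 1 and tw(G) ≤ 1. G has an edge, so its treewidth is at least 1. Therefore the treewidth is 1.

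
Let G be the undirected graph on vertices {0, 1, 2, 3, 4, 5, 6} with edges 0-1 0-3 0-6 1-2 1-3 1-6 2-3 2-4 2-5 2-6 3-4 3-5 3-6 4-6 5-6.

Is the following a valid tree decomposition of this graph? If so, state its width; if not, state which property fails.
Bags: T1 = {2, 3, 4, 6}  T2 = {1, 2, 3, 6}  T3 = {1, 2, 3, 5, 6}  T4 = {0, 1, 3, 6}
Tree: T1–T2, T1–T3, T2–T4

No — bags containing vertex 1 are not connected in the tree.

A tree decomposition must satisfy three properties: every vertex lies in some bag; for every edge, both endpoints lie together in some bag; and for every vertex, the bags containing it form a connected subtree. Here bags containing vertex 1 are not connected in the tree, so the decomposition is invalid.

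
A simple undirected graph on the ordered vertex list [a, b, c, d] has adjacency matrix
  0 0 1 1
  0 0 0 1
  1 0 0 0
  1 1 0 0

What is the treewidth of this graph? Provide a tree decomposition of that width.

Treewidth 1.
One such decomposition:
Bags: B1 = {b, d}  B2 = {a, d}  B3 = {a, c}
Tree: B1–B2, B2–B3

Each bag holds 2 vertices, so the decomposition has width 1, which upper-bounds the treewidth. Any graph with an edge has treewidth ≥ 1, and G has the edge b–d. Hence tw(G) = 1 exactly.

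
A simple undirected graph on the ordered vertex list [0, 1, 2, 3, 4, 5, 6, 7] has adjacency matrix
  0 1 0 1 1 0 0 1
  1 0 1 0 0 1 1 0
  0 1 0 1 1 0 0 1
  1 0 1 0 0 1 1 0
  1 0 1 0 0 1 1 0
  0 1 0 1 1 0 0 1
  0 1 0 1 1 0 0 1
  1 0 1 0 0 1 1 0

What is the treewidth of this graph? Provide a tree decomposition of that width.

Treewidth 4.
One optimal decomposition is:
Bags: B1 = {0, 2, 5, 6, 7}  B2 = {0, 2, 3, 5, 6}  B3 = {0, 2, 4, 5, 6}  B4 = {0, 1, 2, 5, 6}
Tree: B1–B2, B2–B3, B3–B4

Every bag has size at most 5, so the width is 5 − 1 = 4 and tw(G) ≤ 4. For the lower bound: the 5 vertex sets {6,7}, {3,5}, {2,4}, {0}, {1} are disjoint, each induces a connected subgraph, and every pair is joined by at least one edge of G. Contracting each set to a single vertex therefore yields K_{5} as a minor, and since treewidth is minor-monotone, tw(G) ≥ tw(K_{5}) = 4. The upper and lower bounds meet at 4, so that is the treewidth.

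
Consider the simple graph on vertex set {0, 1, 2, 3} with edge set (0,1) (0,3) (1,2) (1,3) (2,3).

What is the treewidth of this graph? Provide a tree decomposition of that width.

Treewidth 2.
One such decomposition:
Bags: B1 = {0, 1, 3}  B2 = {1, 2, 3}
Tree: B1–B2

Each bag holds 3 vertices, so the decomposition has width 2, which upper-bounds the treewidth. For the lower bound, the 3 vertices {0, 1, 3} are pairwise adjacent, and any tree decomposition puts a clique entirely inside one bag — forcing width ≥ 2. The upper and lower bounds meet at 2, so that is the treewidth.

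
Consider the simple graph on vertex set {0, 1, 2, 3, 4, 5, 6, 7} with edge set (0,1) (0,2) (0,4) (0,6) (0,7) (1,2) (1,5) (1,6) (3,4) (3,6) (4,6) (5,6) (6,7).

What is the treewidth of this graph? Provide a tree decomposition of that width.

The largest bag has 3 vertices, giving width 2; this decomposition certifies tw(G) ≤ 2. On the other hand G contains the 3-clique {0, 1, 2}. A clique must lie in a single bag of any decomposition, so no decomposition can have width below 2. Hence tw(G) = 2 exactly.

Treewidth 2.
One such decomposition:
Bags: B1 = {0, 1, 6}  B2 = {0, 1, 2}  B3 = {1, 5, 6}  B4 = {0, 4, 6}  B5 = {0, 6, 7}  B6 = {3, 4, 6}
Tree: B1–B2, B1–B3, B1–B4, B4–B5, B4–B6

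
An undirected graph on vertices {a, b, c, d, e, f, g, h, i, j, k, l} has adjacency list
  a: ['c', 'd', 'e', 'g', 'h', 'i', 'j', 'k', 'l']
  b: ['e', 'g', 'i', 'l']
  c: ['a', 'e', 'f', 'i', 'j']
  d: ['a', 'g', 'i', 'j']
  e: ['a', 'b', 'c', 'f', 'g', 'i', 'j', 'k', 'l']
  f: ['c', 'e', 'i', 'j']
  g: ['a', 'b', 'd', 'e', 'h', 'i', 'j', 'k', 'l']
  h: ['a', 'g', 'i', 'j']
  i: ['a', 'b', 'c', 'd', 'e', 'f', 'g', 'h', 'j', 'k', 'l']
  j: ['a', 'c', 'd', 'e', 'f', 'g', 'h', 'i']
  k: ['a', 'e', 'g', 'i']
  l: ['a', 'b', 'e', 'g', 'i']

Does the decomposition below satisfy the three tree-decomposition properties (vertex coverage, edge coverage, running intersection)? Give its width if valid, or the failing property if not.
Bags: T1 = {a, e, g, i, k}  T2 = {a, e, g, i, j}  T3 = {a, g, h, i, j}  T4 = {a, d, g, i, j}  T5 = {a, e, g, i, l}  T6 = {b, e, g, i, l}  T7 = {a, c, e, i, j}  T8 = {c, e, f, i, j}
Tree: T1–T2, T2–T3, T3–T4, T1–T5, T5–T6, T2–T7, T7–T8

Yes; width 4.

Checking the three conditions: (i) the bags cover all of {a, b, c, d, e, f, g, h, i, j, k, l}; (ii) for each edge, some bag contains both endpoints; (iii) the bags containing any fixed vertex form a subtree. All hold, so the decomposition is valid with width 5 − 1 = 4.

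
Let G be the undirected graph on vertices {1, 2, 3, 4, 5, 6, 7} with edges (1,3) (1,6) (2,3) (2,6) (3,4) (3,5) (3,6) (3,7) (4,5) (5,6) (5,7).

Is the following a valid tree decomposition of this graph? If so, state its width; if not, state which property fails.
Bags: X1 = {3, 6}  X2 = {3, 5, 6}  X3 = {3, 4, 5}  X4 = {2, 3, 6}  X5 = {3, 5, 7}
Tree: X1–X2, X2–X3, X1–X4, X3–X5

No — vertex 1 appears in no bag.

A tree decomposition must satisfy three properties: every vertex lies in some bag; for every edge, both endpoints lie together in some bag; and for every vertex, the bags containing it form a connected subtree. Here vertex 1 appears in no bag, so the decomposition is invalid.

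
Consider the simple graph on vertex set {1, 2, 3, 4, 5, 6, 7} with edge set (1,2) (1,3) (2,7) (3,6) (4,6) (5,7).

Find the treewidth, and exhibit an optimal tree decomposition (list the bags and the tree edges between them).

Each bag holds 2 vertices, so the decomposition has width 1, which upper-bounds the treewidth. G has an edge, so its treewidth is at least 1. Combining the bounds, tw(G) = 1.

Treewidth 1.
One optimal decomposition is:
Bags: B1 = {5, 7}  B2 = {2, 7}  B3 = {1, 2}  B4 = {1, 3}  B5 = {3, 6}  B6 = {4, 6}
Tree: B1–B2, B2–B3, B3–B4, B4–B5, B5–B6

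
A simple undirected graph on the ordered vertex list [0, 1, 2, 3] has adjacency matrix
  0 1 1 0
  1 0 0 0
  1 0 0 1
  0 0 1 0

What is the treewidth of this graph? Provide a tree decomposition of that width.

Every bag has size at most 2, so the width is 2 − 1 = 1 and tw(G) ≤ 1. G has an edge, so its treewidth is at least 1. Combining the bounds, tw(G) = 1.

Treewidth 1.
One such decomposition:
Bags: B1 = {2, 3}  B2 = {0, 2}  B3 = {0, 1}
Tree: B1–B2, B2–B3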